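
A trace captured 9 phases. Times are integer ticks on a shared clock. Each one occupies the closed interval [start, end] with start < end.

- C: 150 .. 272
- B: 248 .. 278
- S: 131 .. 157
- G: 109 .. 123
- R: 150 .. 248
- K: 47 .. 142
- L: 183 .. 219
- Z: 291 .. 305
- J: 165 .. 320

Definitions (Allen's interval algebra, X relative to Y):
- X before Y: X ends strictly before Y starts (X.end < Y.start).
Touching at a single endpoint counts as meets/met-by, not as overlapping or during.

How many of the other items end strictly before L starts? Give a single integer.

3

Target L = [183, 219].
B [248, 278] → after → no.
C [150, 272] → contains → no.
G [109, 123] → before → counts.
J [165, 320] → contains → no.
K [47, 142] → before → counts.
R [150, 248] → contains → no.
S [131, 157] → before → counts.
Z [291, 305] → after → no.
Total: 3.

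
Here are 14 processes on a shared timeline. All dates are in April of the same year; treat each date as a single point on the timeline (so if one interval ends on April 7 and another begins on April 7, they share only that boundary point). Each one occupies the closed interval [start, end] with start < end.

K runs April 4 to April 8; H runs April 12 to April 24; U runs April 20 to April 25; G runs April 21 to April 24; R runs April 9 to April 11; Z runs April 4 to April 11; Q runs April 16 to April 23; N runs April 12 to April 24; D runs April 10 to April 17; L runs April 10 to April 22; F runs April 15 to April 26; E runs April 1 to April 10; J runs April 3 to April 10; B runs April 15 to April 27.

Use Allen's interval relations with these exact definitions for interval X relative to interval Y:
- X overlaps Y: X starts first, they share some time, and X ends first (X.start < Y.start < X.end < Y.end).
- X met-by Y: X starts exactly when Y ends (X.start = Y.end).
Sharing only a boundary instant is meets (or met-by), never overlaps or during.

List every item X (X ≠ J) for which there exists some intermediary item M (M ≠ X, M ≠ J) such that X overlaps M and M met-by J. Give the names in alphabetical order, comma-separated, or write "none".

R, Z

Target J = [April 3, April 10].
Intermediaries M with M met-by J: D, L.
Via D — items with X overlaps D: R, Z.
Via L — items with X overlaps L: R, Z.
Union: R, Z.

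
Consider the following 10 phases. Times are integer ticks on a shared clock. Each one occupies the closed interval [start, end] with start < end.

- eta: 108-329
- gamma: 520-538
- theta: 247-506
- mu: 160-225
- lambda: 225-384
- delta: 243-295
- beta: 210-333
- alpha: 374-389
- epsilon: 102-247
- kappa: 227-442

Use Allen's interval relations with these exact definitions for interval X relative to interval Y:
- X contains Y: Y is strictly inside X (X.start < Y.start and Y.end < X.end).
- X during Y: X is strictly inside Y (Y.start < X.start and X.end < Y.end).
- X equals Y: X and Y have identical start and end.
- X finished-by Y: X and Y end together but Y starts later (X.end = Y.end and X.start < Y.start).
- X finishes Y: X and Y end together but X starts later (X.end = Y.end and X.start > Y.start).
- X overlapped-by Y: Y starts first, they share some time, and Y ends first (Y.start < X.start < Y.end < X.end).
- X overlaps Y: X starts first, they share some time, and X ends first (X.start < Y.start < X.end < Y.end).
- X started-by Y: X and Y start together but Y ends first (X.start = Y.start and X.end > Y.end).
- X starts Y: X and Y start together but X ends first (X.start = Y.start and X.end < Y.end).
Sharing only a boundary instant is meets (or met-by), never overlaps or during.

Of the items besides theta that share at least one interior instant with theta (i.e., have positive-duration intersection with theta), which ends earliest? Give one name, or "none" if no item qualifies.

delta

Target theta = [247, 506].
alpha [374, 389] → during → candidate.
beta [210, 333] → overlaps → candidate.
delta [243, 295] → overlaps → candidate.
epsilon [102, 247] → meets → excluded.
eta [108, 329] → overlaps → candidate.
gamma [520, 538] → after → excluded.
kappa [227, 442] → overlaps → candidate.
lambda [225, 384] → overlaps → candidate.
mu [160, 225] → before → excluded.
Among candidates, earliest end is 295 → delta.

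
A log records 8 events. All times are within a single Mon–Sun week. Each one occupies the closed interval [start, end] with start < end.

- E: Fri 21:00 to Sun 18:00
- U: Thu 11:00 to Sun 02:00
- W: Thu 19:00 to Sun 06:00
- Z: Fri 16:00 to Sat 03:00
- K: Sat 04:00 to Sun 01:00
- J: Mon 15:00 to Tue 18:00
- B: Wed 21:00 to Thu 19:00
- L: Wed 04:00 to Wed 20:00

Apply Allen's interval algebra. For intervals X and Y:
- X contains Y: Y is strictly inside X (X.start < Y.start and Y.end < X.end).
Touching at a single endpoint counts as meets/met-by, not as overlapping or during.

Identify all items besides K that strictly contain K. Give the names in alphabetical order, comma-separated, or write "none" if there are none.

Target K = [Sat 04:00, Sun 01:00].
B [Wed 21:00, Thu 19:00] → before → no.
E [Fri 21:00, Sun 18:00] → contains → yes.
J [Mon 15:00, Tue 18:00] → before → no.
L [Wed 04:00, Wed 20:00] → before → no.
U [Thu 11:00, Sun 02:00] → contains → yes.
W [Thu 19:00, Sun 06:00] → contains → yes.
Z [Fri 16:00, Sat 03:00] → before → no.
Result: E, U, W.

E, U, W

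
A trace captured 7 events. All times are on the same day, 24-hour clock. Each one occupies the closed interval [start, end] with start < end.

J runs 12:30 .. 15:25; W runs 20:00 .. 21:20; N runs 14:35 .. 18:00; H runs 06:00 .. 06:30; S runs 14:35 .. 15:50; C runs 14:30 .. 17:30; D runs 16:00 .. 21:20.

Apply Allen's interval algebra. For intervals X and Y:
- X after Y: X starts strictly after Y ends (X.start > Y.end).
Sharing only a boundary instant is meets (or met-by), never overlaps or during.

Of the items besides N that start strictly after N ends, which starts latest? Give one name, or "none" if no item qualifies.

W

Target N = [14:35, 18:00].
C [14:30, 17:30] → overlaps → excluded.
D [16:00, 21:20] → overlapped-by → excluded.
H [06:00, 06:30] → before → excluded.
J [12:30, 15:25] → overlaps → excluded.
S [14:35, 15:50] → starts → excluded.
W [20:00, 21:20] → after → candidate.
Among candidates, latest start is 20:00 → W.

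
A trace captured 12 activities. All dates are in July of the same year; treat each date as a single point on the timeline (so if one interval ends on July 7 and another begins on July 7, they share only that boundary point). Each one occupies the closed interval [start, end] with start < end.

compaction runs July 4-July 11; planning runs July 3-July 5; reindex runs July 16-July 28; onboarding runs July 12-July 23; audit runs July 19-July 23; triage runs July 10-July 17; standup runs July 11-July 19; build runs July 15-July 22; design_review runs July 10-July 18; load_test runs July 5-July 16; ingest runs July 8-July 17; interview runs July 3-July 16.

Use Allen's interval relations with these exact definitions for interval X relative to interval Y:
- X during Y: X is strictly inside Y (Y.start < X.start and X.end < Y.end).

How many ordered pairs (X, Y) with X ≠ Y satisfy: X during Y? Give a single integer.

Checking all 132 ordered pairs for relation 'during'; matching pairs in alphabetical order:
(audit, reindex): audit during reindex ✓
(build, onboarding): build during onboarding ✓
(compaction, interview): compaction during interview ✓
Count: 3.

3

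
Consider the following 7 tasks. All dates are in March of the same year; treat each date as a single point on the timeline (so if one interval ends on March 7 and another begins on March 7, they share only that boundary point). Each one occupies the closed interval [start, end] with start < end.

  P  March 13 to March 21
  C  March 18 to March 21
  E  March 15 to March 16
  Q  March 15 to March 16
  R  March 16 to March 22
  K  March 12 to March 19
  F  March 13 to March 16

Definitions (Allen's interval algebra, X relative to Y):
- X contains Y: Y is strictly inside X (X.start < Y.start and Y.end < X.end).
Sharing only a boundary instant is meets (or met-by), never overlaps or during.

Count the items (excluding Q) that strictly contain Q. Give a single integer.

Target Q = [March 15, March 16].
C [March 18, March 21] → after → no.
E [March 15, March 16] → equals → no.
F [March 13, March 16] → finished-by → no.
K [March 12, March 19] → contains → counts.
P [March 13, March 21] → contains → counts.
R [March 16, March 22] → met-by → no.
Total: 2.

2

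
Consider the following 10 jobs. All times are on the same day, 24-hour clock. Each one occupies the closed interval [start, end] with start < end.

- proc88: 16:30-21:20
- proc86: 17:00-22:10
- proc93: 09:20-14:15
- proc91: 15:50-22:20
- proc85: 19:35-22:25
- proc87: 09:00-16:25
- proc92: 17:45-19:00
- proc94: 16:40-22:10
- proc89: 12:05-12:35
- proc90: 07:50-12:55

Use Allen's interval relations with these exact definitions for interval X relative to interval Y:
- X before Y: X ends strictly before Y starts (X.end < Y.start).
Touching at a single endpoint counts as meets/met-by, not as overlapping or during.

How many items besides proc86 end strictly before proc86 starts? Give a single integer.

4

Target proc86 = [17:00, 22:10].
proc85 [19:35, 22:25] → overlapped-by → no.
proc87 [09:00, 16:25] → before → counts.
proc88 [16:30, 21:20] → overlaps → no.
proc89 [12:05, 12:35] → before → counts.
proc90 [07:50, 12:55] → before → counts.
proc91 [15:50, 22:20] → contains → no.
proc92 [17:45, 19:00] → during → no.
proc93 [09:20, 14:15] → before → counts.
proc94 [16:40, 22:10] → finished-by → no.
Total: 4.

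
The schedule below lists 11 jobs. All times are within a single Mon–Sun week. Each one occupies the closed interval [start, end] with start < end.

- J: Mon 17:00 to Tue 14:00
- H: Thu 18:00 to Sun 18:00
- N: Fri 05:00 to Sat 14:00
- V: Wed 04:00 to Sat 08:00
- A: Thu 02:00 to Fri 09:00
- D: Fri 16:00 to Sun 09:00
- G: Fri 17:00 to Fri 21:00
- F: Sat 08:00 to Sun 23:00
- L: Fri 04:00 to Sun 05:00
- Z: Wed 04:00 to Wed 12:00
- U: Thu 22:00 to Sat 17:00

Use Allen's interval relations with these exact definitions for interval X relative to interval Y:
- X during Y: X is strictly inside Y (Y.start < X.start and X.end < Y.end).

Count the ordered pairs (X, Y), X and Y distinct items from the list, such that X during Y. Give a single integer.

Checking all 110 ordered pairs for relation 'during'; matching pairs in alphabetical order:
(A, V): A during V ✓
(D, H): D during H ✓
(G, D): G during D ✓
(G, H): G during H ✓
(G, L): G during L ✓
(G, N): G during N ✓
(G, U): G during U ✓
(G, V): G during V ✓
(L, H): L during H ✓
(N, H): N during H ✓
(N, L): N during L ✓
(N, U): N during U ✓
(U, H): U during H ✓
Count: 13.

13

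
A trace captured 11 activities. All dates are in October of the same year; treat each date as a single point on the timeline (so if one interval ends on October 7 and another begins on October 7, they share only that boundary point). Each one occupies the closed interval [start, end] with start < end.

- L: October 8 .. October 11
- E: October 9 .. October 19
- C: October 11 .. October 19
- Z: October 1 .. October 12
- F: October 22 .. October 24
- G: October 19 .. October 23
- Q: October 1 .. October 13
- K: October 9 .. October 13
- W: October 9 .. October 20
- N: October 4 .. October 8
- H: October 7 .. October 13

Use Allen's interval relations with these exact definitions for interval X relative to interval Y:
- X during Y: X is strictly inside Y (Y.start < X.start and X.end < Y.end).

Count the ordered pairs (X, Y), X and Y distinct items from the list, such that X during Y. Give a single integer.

Checking all 110 ordered pairs for relation 'during'; matching pairs in alphabetical order:
(C, W): C during W ✓
(L, H): L during H ✓
(L, Q): L during Q ✓
(L, Z): L during Z ✓
(N, Q): N during Q ✓
(N, Z): N during Z ✓
Count: 6.

6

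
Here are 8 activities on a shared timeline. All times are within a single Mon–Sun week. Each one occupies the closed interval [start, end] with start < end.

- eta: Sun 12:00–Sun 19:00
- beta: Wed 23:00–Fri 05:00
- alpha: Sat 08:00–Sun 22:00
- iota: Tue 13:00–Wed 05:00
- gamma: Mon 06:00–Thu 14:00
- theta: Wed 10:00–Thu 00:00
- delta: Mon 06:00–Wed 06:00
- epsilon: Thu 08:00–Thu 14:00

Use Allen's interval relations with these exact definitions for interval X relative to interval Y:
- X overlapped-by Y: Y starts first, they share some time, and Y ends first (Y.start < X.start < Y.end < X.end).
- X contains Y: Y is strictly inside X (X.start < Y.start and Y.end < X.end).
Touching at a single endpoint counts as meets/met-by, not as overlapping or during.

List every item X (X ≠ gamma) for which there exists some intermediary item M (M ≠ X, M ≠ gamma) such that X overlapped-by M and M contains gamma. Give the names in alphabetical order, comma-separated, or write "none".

none

Target gamma = [Mon 06:00, Thu 14:00].
Intermediaries M with M contains gamma: none.
Union: none.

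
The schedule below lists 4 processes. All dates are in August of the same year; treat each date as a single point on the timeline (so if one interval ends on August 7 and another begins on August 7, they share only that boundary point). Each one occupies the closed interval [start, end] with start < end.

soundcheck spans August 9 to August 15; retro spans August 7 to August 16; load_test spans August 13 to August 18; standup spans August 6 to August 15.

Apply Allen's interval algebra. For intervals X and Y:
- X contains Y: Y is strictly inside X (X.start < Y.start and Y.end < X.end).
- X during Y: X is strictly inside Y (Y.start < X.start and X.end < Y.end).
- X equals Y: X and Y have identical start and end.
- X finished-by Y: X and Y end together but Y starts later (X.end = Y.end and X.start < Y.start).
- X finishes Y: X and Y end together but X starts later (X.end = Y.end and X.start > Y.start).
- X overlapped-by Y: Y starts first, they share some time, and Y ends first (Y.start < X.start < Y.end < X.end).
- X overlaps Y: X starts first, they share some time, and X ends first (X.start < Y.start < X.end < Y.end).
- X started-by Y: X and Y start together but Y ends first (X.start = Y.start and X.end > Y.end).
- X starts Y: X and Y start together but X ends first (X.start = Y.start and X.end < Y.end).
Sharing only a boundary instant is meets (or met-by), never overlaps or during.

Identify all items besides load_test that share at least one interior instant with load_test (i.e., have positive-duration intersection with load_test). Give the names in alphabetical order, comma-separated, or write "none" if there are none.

retro, soundcheck, standup

Target load_test = [August 13, August 18].
retro [August 7, August 16] → overlaps → yes.
soundcheck [August 9, August 15] → overlaps → yes.
standup [August 6, August 15] → overlaps → yes.
Result: retro, soundcheck, standup.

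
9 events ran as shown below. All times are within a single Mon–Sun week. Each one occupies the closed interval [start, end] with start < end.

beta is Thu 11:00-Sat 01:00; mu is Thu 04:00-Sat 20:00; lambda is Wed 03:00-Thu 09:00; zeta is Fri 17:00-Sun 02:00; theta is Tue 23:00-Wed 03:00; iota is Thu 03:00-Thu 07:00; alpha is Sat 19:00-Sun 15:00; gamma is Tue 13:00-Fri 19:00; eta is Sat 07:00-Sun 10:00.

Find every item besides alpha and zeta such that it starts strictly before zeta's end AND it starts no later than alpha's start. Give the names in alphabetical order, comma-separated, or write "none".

Conditions: its start is strictly before zeta's end (X.start < Sun 02:00) AND its start is no later than alpha's start (X.start <= Sat 19:00).
beta: start Thu 11:00 < Sun 02:00? ✓; start Thu 11:00 <= Sat 19:00? ✓ → yes.
eta: start Sat 07:00 < Sun 02:00? ✓; start Sat 07:00 <= Sat 19:00? ✓ → yes.
gamma: start Tue 13:00 < Sun 02:00? ✓; start Tue 13:00 <= Sat 19:00? ✓ → yes.
iota: start Thu 03:00 < Sun 02:00? ✓; start Thu 03:00 <= Sat 19:00? ✓ → yes.
lambda: start Wed 03:00 < Sun 02:00? ✓; start Wed 03:00 <= Sat 19:00? ✓ → yes.
mu: start Thu 04:00 < Sun 02:00? ✓; start Thu 04:00 <= Sat 19:00? ✓ → yes.
theta: start Tue 23:00 < Sun 02:00? ✓; start Tue 23:00 <= Sat 19:00? ✓ → yes.
Result: beta, eta, gamma, iota, lambda, mu, theta.

beta, eta, gamma, iota, lambda, mu, theta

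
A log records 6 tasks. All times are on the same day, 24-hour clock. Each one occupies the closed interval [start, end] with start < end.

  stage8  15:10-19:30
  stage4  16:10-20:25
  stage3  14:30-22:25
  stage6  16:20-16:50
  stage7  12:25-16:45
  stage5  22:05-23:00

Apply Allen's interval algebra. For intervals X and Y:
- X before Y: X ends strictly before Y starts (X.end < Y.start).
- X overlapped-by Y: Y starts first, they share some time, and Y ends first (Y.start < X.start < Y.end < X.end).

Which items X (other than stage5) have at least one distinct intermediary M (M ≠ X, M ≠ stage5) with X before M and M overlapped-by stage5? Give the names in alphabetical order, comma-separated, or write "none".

none

Target stage5 = [22:05, 23:00].
Intermediaries M with M overlapped-by stage5: none.
Union: none.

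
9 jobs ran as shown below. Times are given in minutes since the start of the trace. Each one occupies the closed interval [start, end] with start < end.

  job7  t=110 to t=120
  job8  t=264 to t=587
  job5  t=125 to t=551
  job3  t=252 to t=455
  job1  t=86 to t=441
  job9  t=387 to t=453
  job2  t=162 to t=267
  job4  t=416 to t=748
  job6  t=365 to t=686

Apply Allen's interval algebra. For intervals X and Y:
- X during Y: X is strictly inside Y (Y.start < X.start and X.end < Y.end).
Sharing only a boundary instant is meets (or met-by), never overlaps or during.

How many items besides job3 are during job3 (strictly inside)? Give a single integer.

Target job3 = [t=252, t=455].
job1 [t=86, t=441] → overlaps → no.
job2 [t=162, t=267] → overlaps → no.
job4 [t=416, t=748] → overlapped-by → no.
job5 [t=125, t=551] → contains → no.
job6 [t=365, t=686] → overlapped-by → no.
job7 [t=110, t=120] → before → no.
job8 [t=264, t=587] → overlapped-by → no.
job9 [t=387, t=453] → during → counts.
Total: 1.

1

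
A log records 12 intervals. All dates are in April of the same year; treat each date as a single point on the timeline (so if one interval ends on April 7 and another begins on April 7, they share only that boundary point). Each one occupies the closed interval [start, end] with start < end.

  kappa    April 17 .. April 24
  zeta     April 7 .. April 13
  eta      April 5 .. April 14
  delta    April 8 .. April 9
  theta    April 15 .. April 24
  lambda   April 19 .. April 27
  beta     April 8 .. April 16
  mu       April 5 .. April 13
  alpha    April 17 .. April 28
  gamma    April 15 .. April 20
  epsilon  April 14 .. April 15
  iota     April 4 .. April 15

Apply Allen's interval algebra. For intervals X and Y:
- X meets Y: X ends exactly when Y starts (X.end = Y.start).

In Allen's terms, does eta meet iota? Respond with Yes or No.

No

eta = [April 5, April 14], iota = [April 4, April 15].
Actual relation of eta to iota: during.
Asked whether 'meets' holds → No.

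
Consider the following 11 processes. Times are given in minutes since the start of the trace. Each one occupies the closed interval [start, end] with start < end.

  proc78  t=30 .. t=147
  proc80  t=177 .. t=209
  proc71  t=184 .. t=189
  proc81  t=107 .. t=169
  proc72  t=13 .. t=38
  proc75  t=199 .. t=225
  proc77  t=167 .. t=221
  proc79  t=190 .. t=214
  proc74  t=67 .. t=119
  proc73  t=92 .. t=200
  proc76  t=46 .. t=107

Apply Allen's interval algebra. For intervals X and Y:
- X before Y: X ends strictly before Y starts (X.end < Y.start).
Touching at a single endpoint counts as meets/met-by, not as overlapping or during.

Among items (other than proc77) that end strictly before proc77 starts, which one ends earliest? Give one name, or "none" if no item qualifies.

proc72

Target proc77 = [t=167, t=221].
proc71 [t=184, t=189] → during → excluded.
proc72 [t=13, t=38] → before → candidate.
proc73 [t=92, t=200] → overlaps → excluded.
proc74 [t=67, t=119] → before → candidate.
proc75 [t=199, t=225] → overlapped-by → excluded.
proc76 [t=46, t=107] → before → candidate.
proc78 [t=30, t=147] → before → candidate.
proc79 [t=190, t=214] → during → excluded.
proc80 [t=177, t=209] → during → excluded.
proc81 [t=107, t=169] → overlaps → excluded.
Among candidates, earliest end is t=38 → proc72.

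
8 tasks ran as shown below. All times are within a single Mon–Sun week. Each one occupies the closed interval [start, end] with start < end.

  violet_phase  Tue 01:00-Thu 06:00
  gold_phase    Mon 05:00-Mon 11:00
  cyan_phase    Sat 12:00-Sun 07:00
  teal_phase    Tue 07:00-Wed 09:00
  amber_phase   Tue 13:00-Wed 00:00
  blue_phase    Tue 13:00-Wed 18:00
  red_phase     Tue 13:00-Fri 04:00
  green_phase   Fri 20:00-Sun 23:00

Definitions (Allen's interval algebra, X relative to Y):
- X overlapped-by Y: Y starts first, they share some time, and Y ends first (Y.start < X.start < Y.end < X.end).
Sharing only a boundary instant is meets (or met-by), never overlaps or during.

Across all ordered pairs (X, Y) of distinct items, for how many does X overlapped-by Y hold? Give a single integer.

Checking all 56 ordered pairs for relation 'overlapped-by'; matching pairs in alphabetical order:
(blue_phase, teal_phase): blue_phase overlapped-by teal_phase ✓
(red_phase, teal_phase): red_phase overlapped-by teal_phase ✓
(red_phase, violet_phase): red_phase overlapped-by violet_phase ✓
Count: 3.

3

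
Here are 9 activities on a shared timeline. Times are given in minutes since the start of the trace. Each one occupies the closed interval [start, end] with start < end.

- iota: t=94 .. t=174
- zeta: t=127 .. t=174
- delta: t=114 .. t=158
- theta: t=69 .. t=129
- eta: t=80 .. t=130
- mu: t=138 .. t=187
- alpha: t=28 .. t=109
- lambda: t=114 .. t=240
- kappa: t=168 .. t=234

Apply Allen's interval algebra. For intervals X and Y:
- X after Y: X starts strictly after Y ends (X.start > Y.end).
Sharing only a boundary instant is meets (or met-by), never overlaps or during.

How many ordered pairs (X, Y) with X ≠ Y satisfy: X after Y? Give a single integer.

Checking all 72 ordered pairs for relation 'after'; matching pairs in alphabetical order:
(delta, alpha): delta after alpha ✓
(kappa, alpha): kappa after alpha ✓
(kappa, delta): kappa after delta ✓
(kappa, eta): kappa after eta ✓
(kappa, theta): kappa after theta ✓
(lambda, alpha): lambda after alpha ✓
(mu, alpha): mu after alpha ✓
(mu, eta): mu after eta ✓
(mu, theta): mu after theta ✓
(zeta, alpha): zeta after alpha ✓
Count: 10.

10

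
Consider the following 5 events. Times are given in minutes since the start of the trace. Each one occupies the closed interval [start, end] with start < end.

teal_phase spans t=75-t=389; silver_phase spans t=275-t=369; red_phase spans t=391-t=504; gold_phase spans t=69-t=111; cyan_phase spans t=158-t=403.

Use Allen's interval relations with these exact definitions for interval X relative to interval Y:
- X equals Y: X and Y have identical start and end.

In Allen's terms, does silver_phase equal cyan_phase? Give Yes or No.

No

silver_phase = [t=275, t=369], cyan_phase = [t=158, t=403].
Actual relation of silver_phase to cyan_phase: during.
Asked whether 'equals' holds → No.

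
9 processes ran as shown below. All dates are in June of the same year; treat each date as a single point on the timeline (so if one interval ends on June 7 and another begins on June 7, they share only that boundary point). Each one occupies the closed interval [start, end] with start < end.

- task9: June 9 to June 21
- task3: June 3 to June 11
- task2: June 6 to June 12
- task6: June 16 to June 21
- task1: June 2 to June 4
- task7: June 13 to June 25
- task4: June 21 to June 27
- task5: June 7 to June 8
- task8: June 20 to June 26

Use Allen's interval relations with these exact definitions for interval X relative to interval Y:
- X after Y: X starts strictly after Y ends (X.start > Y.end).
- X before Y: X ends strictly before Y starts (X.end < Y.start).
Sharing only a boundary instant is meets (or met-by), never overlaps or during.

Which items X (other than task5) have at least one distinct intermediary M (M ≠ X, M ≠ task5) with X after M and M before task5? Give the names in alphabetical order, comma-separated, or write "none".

Target task5 = [June 7, June 8].
Intermediaries M with M before task5: task1.
Via task1 — items with X after task1: task2, task4, task6, task7, task8, task9.
Union: task2, task4, task6, task7, task8, task9.

task2, task4, task6, task7, task8, task9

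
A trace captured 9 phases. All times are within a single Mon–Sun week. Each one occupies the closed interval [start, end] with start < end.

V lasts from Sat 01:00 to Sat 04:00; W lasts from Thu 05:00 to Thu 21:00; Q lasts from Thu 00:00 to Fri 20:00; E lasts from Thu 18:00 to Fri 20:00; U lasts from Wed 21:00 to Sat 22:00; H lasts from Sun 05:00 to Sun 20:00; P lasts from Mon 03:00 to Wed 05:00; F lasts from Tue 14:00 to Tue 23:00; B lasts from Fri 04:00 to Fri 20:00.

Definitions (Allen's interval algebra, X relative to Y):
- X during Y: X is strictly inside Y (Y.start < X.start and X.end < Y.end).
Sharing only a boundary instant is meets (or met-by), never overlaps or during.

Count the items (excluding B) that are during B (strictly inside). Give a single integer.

Target B = [Fri 04:00, Fri 20:00].
E [Thu 18:00, Fri 20:00] → finished-by → no.
F [Tue 14:00, Tue 23:00] → before → no.
H [Sun 05:00, Sun 20:00] → after → no.
P [Mon 03:00, Wed 05:00] → before → no.
Q [Thu 00:00, Fri 20:00] → finished-by → no.
U [Wed 21:00, Sat 22:00] → contains → no.
V [Sat 01:00, Sat 04:00] → after → no.
W [Thu 05:00, Thu 21:00] → before → no.
Total: 0.

0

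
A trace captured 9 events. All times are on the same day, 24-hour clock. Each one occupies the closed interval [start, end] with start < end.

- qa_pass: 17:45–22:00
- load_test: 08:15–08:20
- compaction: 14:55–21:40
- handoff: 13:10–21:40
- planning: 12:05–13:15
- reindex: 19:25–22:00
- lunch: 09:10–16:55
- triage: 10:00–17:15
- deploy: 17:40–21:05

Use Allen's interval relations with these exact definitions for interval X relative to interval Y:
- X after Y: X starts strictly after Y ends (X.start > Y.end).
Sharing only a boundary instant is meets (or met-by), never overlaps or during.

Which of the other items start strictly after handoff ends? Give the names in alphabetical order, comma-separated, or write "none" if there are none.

none

Target handoff = [13:10, 21:40].
compaction [14:55, 21:40] → finishes → no.
deploy [17:40, 21:05] → during → no.
load_test [08:15, 08:20] → before → no.
lunch [09:10, 16:55] → overlaps → no.
planning [12:05, 13:15] → overlaps → no.
qa_pass [17:45, 22:00] → overlapped-by → no.
reindex [19:25, 22:00] → overlapped-by → no.
triage [10:00, 17:15] → overlaps → no.
Result: none.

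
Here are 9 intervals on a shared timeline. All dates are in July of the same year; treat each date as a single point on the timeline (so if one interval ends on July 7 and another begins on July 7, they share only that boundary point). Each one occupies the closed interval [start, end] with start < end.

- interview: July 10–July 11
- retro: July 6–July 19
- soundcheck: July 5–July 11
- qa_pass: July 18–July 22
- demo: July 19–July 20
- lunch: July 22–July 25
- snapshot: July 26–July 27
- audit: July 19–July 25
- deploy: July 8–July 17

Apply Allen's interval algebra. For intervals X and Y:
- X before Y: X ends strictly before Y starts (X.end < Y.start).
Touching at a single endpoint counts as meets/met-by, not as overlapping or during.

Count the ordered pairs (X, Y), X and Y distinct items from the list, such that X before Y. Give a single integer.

Checking all 72 ordered pairs for relation 'before'; matching pairs in alphabetical order:
(audit, snapshot): audit before snapshot ✓
(demo, lunch): demo before lunch ✓
(demo, snapshot): demo before snapshot ✓
(deploy, audit): deploy before audit ✓
(deploy, demo): deploy before demo ✓
(deploy, lunch): deploy before lunch ✓
(deploy, qa_pass): deploy before qa_pass ✓
(deploy, snapshot): deploy before snapshot ✓
(interview, audit): interview before audit ✓
(interview, demo): interview before demo ✓
(interview, lunch): interview before lunch ✓
(interview, qa_pass): interview before qa_pass ✓
(interview, snapshot): interview before snapshot ✓
(lunch, snapshot): lunch before snapshot ✓
(qa_pass, snapshot): qa_pass before snapshot ✓
(retro, lunch): retro before lunch ✓
(retro, snapshot): retro before snapshot ✓
(soundcheck, audit): soundcheck before audit ✓
(soundcheck, demo): soundcheck before demo ✓
(soundcheck, lunch): soundcheck before lunch ✓
(soundcheck, qa_pass): soundcheck before qa_pass ✓
(soundcheck, snapshot): soundcheck before snapshot ✓
Count: 22.

22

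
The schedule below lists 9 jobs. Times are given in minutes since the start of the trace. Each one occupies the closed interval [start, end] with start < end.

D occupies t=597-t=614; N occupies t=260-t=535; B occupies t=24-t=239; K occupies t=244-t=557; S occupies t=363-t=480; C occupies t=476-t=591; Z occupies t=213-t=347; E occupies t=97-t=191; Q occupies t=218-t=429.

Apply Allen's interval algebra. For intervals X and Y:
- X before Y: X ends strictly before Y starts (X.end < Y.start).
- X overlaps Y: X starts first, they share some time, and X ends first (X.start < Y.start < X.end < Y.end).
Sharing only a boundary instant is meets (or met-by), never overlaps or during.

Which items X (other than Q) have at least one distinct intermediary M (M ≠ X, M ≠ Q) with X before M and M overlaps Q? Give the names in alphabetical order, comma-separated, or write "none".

Target Q = [t=218, t=429].
Intermediaries M with M overlaps Q: B, Z.
Via B — items with X before B: none.
Via Z — items with X before Z: E.
Union: E.

E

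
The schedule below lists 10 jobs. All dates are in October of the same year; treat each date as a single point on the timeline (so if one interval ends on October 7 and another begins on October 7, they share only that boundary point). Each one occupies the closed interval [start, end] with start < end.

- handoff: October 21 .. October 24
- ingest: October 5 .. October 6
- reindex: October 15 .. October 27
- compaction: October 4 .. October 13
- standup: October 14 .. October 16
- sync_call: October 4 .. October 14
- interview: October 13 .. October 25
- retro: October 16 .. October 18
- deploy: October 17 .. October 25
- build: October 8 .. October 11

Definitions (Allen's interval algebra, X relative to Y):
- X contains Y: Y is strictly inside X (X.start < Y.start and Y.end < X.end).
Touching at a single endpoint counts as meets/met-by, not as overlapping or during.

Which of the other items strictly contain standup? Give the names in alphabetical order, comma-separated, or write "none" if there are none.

interview

Target standup = [October 14, October 16].
build [October 8, October 11] → before → no.
compaction [October 4, October 13] → before → no.
deploy [October 17, October 25] → after → no.
handoff [October 21, October 24] → after → no.
ingest [October 5, October 6] → before → no.
interview [October 13, October 25] → contains → yes.
reindex [October 15, October 27] → overlapped-by → no.
retro [October 16, October 18] → met-by → no.
sync_call [October 4, October 14] → meets → no.
Result: interview.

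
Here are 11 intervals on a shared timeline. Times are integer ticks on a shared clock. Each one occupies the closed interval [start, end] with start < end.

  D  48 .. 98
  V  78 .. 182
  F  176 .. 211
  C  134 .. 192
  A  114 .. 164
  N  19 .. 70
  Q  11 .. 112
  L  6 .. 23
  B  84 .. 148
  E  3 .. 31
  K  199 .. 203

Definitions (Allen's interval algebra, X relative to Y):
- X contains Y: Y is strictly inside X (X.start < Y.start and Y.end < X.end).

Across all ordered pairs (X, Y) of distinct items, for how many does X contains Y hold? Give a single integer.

Checking all 110 ordered pairs for relation 'contains'; matching pairs in alphabetical order:
(E, L): E contains L ✓
(F, K): F contains K ✓
(Q, D): Q contains D ✓
(Q, N): Q contains N ✓
(V, A): V contains A ✓
(V, B): V contains B ✓
Count: 6.

6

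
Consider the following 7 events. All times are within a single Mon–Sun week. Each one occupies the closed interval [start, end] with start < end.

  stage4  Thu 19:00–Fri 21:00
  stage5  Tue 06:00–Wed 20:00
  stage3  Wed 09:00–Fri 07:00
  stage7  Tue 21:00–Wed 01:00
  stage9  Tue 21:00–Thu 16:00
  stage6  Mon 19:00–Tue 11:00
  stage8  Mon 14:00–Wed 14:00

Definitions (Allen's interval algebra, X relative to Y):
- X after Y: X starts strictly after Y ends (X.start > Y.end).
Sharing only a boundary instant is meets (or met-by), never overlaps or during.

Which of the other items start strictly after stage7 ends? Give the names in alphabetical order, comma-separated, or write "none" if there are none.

Target stage7 = [Tue 21:00, Wed 01:00].
stage3 [Wed 09:00, Fri 07:00] → after → yes.
stage4 [Thu 19:00, Fri 21:00] → after → yes.
stage5 [Tue 06:00, Wed 20:00] → contains → no.
stage6 [Mon 19:00, Tue 11:00] → before → no.
stage8 [Mon 14:00, Wed 14:00] → contains → no.
stage9 [Tue 21:00, Thu 16:00] → started-by → no.
Result: stage3, stage4.

stage3, stage4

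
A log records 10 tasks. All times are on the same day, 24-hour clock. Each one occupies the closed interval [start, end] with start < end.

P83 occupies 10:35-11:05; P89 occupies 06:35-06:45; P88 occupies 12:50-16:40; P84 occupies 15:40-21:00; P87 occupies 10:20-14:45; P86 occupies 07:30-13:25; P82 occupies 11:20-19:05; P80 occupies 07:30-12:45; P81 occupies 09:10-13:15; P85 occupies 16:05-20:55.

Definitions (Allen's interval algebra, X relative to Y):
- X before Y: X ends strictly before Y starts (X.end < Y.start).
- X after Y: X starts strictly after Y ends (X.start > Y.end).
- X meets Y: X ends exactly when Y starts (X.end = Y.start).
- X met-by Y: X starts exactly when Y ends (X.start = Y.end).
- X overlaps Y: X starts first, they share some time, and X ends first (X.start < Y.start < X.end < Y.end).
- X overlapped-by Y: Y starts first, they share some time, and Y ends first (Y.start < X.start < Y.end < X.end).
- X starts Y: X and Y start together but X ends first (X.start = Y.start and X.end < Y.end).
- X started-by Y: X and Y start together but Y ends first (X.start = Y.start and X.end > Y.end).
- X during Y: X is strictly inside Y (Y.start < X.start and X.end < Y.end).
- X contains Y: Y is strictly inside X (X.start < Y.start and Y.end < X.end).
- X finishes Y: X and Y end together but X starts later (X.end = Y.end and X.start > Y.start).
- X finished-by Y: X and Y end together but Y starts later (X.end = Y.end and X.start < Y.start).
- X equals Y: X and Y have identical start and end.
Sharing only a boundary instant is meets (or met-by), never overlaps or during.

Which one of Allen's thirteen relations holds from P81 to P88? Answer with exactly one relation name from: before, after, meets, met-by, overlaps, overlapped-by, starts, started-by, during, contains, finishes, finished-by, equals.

P81 = [09:10, 13:15]; P88 = [12:50, 16:40].
Compare endpoints: P81.start < P88.start, P81.start < P88.end, P81.end > P88.start, P81.end < P88.end.
That pattern is 'overlaps'.

overlaps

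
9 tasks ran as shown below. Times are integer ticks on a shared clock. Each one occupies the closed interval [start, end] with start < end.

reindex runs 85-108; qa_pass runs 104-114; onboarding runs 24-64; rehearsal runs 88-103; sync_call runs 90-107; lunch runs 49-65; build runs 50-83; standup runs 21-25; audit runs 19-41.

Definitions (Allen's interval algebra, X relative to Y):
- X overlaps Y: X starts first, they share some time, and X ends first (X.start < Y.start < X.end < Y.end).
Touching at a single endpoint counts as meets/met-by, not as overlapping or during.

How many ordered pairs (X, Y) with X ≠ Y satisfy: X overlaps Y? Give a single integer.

Checking all 72 ordered pairs for relation 'overlaps'; matching pairs in alphabetical order:
(audit, onboarding): audit overlaps onboarding ✓
(lunch, build): lunch overlaps build ✓
(onboarding, build): onboarding overlaps build ✓
(onboarding, lunch): onboarding overlaps lunch ✓
(rehearsal, sync_call): rehearsal overlaps sync_call ✓
(reindex, qa_pass): reindex overlaps qa_pass ✓
(standup, onboarding): standup overlaps onboarding ✓
(sync_call, qa_pass): sync_call overlaps qa_pass ✓
Count: 8.

8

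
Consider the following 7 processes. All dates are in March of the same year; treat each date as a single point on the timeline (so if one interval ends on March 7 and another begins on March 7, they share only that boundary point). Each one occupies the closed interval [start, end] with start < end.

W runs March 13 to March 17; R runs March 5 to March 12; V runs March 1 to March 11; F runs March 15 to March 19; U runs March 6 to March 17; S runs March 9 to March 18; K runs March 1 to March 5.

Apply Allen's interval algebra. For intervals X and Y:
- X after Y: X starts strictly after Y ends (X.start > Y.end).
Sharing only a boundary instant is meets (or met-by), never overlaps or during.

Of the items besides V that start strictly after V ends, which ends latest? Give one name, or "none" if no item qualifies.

Target V = [March 1, March 11].
F [March 15, March 19] → after → candidate.
K [March 1, March 5] → starts → excluded.
R [March 5, March 12] → overlapped-by → excluded.
S [March 9, March 18] → overlapped-by → excluded.
U [March 6, March 17] → overlapped-by → excluded.
W [March 13, March 17] → after → candidate.
Among candidates, latest end is March 19 → F.

F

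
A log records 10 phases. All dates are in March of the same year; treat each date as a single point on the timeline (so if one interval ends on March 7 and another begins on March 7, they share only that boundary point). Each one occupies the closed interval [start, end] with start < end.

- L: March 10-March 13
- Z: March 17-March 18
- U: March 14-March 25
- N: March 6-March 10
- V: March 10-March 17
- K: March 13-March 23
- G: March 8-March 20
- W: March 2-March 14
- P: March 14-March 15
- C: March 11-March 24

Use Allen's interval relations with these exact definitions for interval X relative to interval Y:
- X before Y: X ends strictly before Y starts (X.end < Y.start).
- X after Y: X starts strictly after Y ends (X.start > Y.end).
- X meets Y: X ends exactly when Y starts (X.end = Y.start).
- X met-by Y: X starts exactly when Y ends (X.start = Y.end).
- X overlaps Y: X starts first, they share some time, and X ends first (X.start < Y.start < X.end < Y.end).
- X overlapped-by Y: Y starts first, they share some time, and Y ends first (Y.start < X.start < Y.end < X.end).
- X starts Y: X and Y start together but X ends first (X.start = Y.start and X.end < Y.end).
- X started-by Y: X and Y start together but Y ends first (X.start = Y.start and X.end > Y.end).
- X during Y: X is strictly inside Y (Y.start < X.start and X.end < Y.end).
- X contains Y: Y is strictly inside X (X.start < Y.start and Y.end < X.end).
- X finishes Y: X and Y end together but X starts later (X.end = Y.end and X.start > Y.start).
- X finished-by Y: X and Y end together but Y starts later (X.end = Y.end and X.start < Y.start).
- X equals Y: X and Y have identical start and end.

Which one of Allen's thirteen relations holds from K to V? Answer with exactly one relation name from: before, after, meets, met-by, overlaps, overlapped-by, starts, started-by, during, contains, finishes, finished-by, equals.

K = [March 13, March 23]; V = [March 10, March 17].
Compare endpoints: K.start > V.start, K.start < V.end, K.end > V.start, K.end > V.end.
That pattern is 'overlapped-by'.

overlapped-by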